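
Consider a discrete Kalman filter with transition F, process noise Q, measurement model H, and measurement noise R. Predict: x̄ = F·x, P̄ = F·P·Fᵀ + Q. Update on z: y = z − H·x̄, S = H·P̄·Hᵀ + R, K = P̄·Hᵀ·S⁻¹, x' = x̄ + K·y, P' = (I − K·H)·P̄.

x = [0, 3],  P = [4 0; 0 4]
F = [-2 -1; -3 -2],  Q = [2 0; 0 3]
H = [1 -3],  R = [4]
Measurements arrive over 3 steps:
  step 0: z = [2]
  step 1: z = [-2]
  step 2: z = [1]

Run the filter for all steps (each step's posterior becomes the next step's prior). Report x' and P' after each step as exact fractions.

step 0: x̄ = F·x = [-3, -6]
step 0: P̄ = F·P·Fᵀ + Q = [22 32; 32 55]
step 0: y = z − H·x̄ = [-13]
step 0: S = H·P̄·Hᵀ + R = [329]
step 0: K = P̄·Hᵀ·S⁻¹ = [-74/329; -19/47]
step 0: x' = x̄ + K·y = [-25/329, -35/47]
step 0: P' = (I − K·H)·P̄ = [1762/329 98/47; 98/47 58/47]
step 1: x̄ = F·x = [295/329, 565/329]
step 1: P̄ = F·P·Fᵀ + Q = [10856/329 16186/329; 16186/329 26701/329]
step 1: y = z − H·x̄ = [106/47]
step 1: S = H·P̄·Hᵀ + R = [22195/47]
step 1: K = P̄·Hᵀ·S⁻¹ = [-5386/22195; -397/965]
step 1: x' = x̄ + K·y = [54279/155365, 5333/6755]
step 1: P' = (I − K·H)·P̄ = [806084/155365 13868/6755; 13868/6755 8328/6755]
step 2: x̄ = F·x = [-33031/22195, -81631/31073]
step 2: P̄ = F·P·Fᵀ + Q = [714638/22195 212924/4439; 212924/4439 2462919/31073]
step 2: y = z − H·x̄ = [-837883/155365]
step 2: S = H·P̄·Hᵀ + R = [71741241/155365]
step 2: K = P̄·Hᵀ·S⁻¹ = [-17354554/71741241; -29491445/71741241]
step 2: x' = x̄ + K·y = [-13173551/71741241, -29422108/71741241]
step 2: P' = (I − K·H)·P̄ = [371400086/71741241 146939434/71741241; 146939434/71741241 88301738/71741241]

step 0: x' = [-25/329, -35/47], P' = [1762/329 98/47; 98/47 58/47]
step 1: x' = [54279/155365, 5333/6755], P' = [806084/155365 13868/6755; 13868/6755 8328/6755]
step 2: x' = [-13173551/71741241, -29422108/71741241], P' = [371400086/71741241 146939434/71741241; 146939434/71741241 88301738/71741241]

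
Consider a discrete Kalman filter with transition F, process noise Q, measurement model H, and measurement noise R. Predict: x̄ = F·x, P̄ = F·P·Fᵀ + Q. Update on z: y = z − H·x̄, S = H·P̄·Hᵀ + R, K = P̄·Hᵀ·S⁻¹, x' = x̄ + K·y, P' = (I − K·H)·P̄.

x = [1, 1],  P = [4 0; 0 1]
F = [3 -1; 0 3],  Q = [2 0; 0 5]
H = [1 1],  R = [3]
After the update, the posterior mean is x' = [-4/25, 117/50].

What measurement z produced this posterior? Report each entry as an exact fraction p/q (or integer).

x̄ = F·x = [2, 3]
P̄ = F·P·Fᵀ + Q = [39 -3; -3 14]
S = H·P̄·Hᵀ + R = [50]
K = P̄·Hᵀ·S⁻¹ = [18/25; 11/50]
x' − x̄ = [-54/25, -33/50] = K·y
y = (KᵀK)⁻¹·Kᵀ·(x' − x̄) = [-3]
z = y + H·x̄ = [-3] + [5] = [2]

z = [2]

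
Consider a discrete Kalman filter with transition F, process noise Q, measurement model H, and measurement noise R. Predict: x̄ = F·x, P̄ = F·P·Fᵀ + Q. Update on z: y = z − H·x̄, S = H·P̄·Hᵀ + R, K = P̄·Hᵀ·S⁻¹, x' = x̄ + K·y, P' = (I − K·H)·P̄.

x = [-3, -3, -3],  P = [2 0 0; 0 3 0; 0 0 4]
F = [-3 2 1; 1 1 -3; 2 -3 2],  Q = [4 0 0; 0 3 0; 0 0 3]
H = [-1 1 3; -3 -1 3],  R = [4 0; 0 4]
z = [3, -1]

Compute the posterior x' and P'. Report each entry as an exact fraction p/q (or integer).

x̄ = F·x = [0, 3, -3]
P̄ = F·P·Fᵀ + Q = [38 -12 -22; -12 44 -29; -22 -29 54]
y = z − H·x̄ = [9, 11]
S = H·P̄·Hᵀ + R = [554 844; 844 1374]
K = P̄·Hᵀ·S⁻¹ = [-4398/12215 1208/12215; 18793/24430 -13233/24430; -1969/24430 5779/24430]
x' = x̄ + K·y = [-26294/12215, 48432/12215, -13721/12215]
P' = (I − K·H)·P̄ = [156946/12215 -168158/12215 102504/12215; -168158/12215 200184/12215 -110252/12215; 102504/12215 -110252/12215 69606/12215]

x' = [-26294/12215, 48432/12215, -13721/12215]
P' = [156946/12215 -168158/12215 102504/12215; -168158/12215 200184/12215 -110252/12215; 102504/12215 -110252/12215 69606/12215]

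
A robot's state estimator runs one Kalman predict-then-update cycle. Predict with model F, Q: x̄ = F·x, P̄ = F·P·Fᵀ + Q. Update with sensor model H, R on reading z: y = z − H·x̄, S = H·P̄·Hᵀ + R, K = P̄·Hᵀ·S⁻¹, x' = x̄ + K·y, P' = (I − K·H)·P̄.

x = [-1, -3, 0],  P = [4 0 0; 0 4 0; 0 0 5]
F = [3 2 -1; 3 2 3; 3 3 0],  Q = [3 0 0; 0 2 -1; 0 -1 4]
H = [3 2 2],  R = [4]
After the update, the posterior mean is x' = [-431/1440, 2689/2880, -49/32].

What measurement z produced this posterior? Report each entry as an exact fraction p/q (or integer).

x̄ = F·x = [-9, -9, -12]
P̄ = F·P·Fᵀ + Q = [60 37 60; 37 99 59; 60 59 76]
S = H·P̄·Hᵀ + R = [2880]
K = P̄·Hᵀ·S⁻¹ = [187/1440; 427/2880; 5/32]
x' − x̄ = [12529/1440, 28609/2880, 335/32] = K·y
y = (KᵀK)⁻¹·Kᵀ·(x' − x̄) = [67]
z = y + H·x̄ = [67] + [-69] = [-2]

z = [-2]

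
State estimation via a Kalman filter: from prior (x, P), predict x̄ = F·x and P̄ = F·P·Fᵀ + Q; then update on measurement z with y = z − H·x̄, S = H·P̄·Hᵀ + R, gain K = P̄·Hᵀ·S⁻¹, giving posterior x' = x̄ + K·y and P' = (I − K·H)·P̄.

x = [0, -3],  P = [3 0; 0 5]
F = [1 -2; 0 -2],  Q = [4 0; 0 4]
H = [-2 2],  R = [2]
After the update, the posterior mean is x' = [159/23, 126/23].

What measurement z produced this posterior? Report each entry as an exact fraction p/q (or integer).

z = [-3]

x̄ = F·x = [6, 6]
P̄ = F·P·Fᵀ + Q = [27 20; 20 24]
S = H·P̄·Hᵀ + R = [46]
K = P̄·Hᵀ·S⁻¹ = [-7/23; 4/23]
x' − x̄ = [21/23, -12/23] = K·y
y = (KᵀK)⁻¹·Kᵀ·(x' − x̄) = [-3]
z = y + H·x̄ = [-3] + [0] = [-3]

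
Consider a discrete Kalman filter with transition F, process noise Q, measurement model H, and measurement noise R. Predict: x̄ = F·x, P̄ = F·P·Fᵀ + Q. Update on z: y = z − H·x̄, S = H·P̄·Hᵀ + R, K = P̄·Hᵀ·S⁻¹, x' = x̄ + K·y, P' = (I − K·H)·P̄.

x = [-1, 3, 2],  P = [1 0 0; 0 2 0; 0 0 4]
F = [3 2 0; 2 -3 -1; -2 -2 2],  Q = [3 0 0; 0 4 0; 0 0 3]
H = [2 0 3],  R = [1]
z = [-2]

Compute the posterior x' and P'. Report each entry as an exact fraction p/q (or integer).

x̄ = F·x = [3, -13, 0]
P̄ = F·P·Fᵀ + Q = [20 -6 -14; -6 30 0; -14 0 31]
y = z − H·x̄ = [-8]
S = H·P̄·Hᵀ + R = [192]
K = P̄·Hᵀ·S⁻¹ = [-1/96; -1/16; 65/192]
x' = x̄ + K·y = [37/12, -25/2, -65/24]
P' = (I − K·H)·P̄ = [959/48 -49/8 -1279/96; -49/8 117/4 65/16; -1279/96 65/16 1727/192]

x' = [37/12, -25/2, -65/24]
P' = [959/48 -49/8 -1279/96; -49/8 117/4 65/16; -1279/96 65/16 1727/192]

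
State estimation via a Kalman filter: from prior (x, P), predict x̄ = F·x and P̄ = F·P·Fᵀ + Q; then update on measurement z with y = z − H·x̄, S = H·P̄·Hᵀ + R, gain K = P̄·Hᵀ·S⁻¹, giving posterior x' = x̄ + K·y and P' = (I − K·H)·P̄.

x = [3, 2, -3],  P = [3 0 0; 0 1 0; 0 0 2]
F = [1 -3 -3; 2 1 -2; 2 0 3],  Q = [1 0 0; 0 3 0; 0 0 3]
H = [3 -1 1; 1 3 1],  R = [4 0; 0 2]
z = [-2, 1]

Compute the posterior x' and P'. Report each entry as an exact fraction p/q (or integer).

x̄ = F·x = [6, 14, -3]
P̄ = F·P·Fᵀ + Q = [31 15 -12; 15 24 0; -12 0 33]
y = z − H·x̄ = [-3, -44]
S = H·P̄·Hᵀ + R = [178 126; 126 348]
K = P̄·Hᵀ·S⁻¹ = [1242/3839 769/11517; -609/7678 1070/3839; -615/7678 343/3839]
x' = x̄ + K·y = [24088/11517, 15159/7678, -51373/7678]
P' = (I − K·H)·P̄ = [61895/11517 9202/3839 -47725/3839; 9202/3839 10881/7678 -46767/7678; -47725/3839 -46767/7678 237123/7678]

x' = [24088/11517, 15159/7678, -51373/7678]
P' = [61895/11517 9202/3839 -47725/3839; 9202/3839 10881/7678 -46767/7678; -47725/3839 -46767/7678 237123/7678]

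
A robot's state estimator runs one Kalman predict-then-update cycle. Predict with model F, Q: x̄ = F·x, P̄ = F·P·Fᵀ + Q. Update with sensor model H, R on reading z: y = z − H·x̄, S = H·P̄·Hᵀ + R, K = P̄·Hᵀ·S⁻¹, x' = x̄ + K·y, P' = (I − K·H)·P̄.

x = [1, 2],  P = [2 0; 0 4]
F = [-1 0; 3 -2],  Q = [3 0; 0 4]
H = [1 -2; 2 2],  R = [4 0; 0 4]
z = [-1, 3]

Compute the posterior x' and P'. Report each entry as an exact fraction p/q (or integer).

x̄ = F·x = [-1, -1]
P̄ = F·P·Fᵀ + Q = [5 -6; -6 38]
y = z − H·x̄ = [-2, 7]
S = H·P̄·Hᵀ + R = [185 -130; -130 128]
K = P̄·Hᵀ·S⁻¹ = [479/1695 92/339; -544/1695 59/339]
x' = x̄ + K·y = [189/565, 486/565]
P' = (I − K·H)·P̄ = [1252/1695 -332/1695; -332/1695 922/1695]

x' = [189/565, 486/565]
P' = [1252/1695 -332/1695; -332/1695 922/1695]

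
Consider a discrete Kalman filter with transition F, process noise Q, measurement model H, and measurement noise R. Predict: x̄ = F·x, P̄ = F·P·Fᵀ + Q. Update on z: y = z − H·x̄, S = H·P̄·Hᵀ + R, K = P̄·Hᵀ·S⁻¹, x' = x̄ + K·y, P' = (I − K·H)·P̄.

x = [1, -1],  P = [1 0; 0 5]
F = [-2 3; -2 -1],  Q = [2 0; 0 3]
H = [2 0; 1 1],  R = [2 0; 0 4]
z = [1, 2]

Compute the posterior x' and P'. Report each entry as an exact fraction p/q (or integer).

x̄ = F·x = [-5, -1]
P̄ = F·P·Fᵀ + Q = [51 -11; -11 12]
y = z − H·x̄ = [11, 8]
S = H·P̄·Hᵀ + R = [206 80; 80 45]
K = P̄·Hᵀ·S⁻¹ = [139/287 8/287; -107/287 983/1435]
x' = x̄ + K·y = [158/287, 544/1435]
P' = (I − K·H)·P̄ = [139/287 -107/287; -107/287 4467/1435]

x' = [158/287, 544/1435]
P' = [139/287 -107/287; -107/287 4467/1435]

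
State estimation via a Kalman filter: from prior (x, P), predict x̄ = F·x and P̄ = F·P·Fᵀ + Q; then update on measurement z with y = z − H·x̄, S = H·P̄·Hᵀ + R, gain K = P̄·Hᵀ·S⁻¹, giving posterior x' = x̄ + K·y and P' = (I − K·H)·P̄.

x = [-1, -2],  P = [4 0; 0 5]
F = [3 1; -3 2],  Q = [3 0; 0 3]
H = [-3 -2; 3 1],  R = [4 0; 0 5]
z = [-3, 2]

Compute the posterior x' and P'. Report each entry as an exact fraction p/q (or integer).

x' = [457/1256, 2137/2512]
P' = [2935/1256 -10145/2512; -10145/2512 39175/5024]

x̄ = F·x = [-5, -1]
P̄ = F·P·Fᵀ + Q = [44 -26; -26 59]
y = z − H·x̄ = [-20, 18]
S = H·P̄·Hᵀ + R = [324 -280; -280 304]
K = P̄·Hᵀ·S⁻¹ = [335/1256 1493/2512; -2185/2512 -4339/5024]
x' = x̄ + K·y = [457/1256, 2137/2512]
P' = (I − K·H)·P̄ = [2935/1256 -10145/2512; -10145/2512 39175/5024]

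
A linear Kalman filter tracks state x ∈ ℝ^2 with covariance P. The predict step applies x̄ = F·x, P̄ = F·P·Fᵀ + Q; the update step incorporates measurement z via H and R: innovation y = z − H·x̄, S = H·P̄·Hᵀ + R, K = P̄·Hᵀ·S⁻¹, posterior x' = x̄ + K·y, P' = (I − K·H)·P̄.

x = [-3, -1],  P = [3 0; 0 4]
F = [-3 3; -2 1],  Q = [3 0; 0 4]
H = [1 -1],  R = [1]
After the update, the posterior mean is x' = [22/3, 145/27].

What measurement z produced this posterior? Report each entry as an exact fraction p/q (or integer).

z = [2]

x̄ = F·x = [6, 5]
P̄ = F·P·Fᵀ + Q = [66 30; 30 20]
S = H·P̄·Hᵀ + R = [27]
K = P̄·Hᵀ·S⁻¹ = [4/3; 10/27]
x' − x̄ = [4/3, 10/27] = K·y
y = (KᵀK)⁻¹·Kᵀ·(x' − x̄) = [1]
z = y + H·x̄ = [1] + [1] = [2]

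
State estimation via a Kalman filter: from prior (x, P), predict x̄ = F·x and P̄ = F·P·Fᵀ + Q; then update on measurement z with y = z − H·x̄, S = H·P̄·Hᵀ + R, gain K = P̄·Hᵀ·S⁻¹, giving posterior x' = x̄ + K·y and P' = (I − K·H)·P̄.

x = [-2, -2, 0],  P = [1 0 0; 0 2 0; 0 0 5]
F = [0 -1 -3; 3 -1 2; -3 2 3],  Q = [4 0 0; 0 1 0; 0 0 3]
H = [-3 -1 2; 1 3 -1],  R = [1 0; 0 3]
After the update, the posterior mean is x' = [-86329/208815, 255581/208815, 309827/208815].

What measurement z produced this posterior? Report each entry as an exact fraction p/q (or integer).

x̄ = F·x = [2, -4, 2]
P̄ = F·P·Fᵀ + Q = [51 -28 -49; -28 32 17; -49 17 65]
S = H·P̄·Hᵀ + R = [1104 -225; -225 235]
K = P̄·Hᵀ·S⁻¹ = [-9761/41763 -10837/69605; 6337/41763 25218/69605; 9385/41763 -3684/69605]
x' − x̄ = [-503959/208815, 1090841/208815, -107803/208815] = K·y
y = (KᵀK)⁻¹·Kᵀ·(x' − x̄) = [1, 14]
z = y + H·x̄ = [1, 14] + [2, -12] = [3, 2]

z = [3, 2]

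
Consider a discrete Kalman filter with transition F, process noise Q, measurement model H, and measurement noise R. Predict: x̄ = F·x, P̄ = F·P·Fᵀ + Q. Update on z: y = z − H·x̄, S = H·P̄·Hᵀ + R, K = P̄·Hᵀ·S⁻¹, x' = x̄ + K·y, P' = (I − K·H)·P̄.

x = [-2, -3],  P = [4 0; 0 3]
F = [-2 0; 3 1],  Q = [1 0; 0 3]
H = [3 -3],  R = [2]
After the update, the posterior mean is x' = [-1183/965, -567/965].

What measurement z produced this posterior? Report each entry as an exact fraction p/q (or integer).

z = [-2]

x̄ = F·x = [4, -9]
P̄ = F·P·Fᵀ + Q = [17 -24; -24 42]
S = H·P̄·Hᵀ + R = [965]
K = P̄·Hᵀ·S⁻¹ = [123/965; -198/965]
x' − x̄ = [-5043/965, 8118/965] = K·y
y = (KᵀK)⁻¹·Kᵀ·(x' − x̄) = [-41]
z = y + H·x̄ = [-41] + [39] = [-2]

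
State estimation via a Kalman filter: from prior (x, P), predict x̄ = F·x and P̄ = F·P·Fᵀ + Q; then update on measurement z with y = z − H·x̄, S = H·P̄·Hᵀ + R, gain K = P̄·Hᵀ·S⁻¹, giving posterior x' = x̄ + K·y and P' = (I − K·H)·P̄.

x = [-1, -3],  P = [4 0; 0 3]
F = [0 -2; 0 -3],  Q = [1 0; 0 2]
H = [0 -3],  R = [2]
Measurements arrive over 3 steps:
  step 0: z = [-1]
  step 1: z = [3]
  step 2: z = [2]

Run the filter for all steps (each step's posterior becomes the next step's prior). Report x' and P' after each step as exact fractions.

step 0: x̄ = F·x = [6, 9]
step 0: P̄ = F·P·Fᵀ + Q = [13 18; 18 29]
step 0: y = z − H·x̄ = [26]
step 0: S = H·P̄·Hᵀ + R = [263]
step 0: K = P̄·Hᵀ·S⁻¹ = [-54/263; -87/263]
step 0: x' = x̄ + K·y = [174/263, 105/263]
step 0: P' = (I − K·H)·P̄ = [503/263 36/263; 36/263 58/263]
step 1: x̄ = F·x = [-210/263, -315/263]
step 1: P̄ = F·P·Fᵀ + Q = [495/263 348/263; 348/263 1048/263]
step 1: y = z − H·x̄ = [-156/263]
step 1: S = H·P̄·Hᵀ + R = [9958/263]
step 1: K = P̄·Hᵀ·S⁻¹ = [-522/4979; -1572/4979]
step 1: x' = x̄ + K·y = [-282/383, -387/383]
step 1: P' = (I − K·H)·P̄ = [7299/4979 348/4979; 348/4979 1048/4979]
step 2: x̄ = F·x = [774/383, 1161/383]
step 2: P̄ = F·P·Fᵀ + Q = [9171/4979 6288/4979; 6288/4979 19390/4979]
step 2: y = z − H·x̄ = [4249/383]
step 2: S = H·P̄·Hᵀ + R = [184468/4979]
step 2: K = P̄·Hᵀ·S⁻¹ = [-4716/46117; -29085/92234]
step 2: x' = x̄ + K·y = [40878/46117, -43077/92234]
step 2: P' = (I − K·H)·P̄ = [67077/46117 3144/46117; 3144/46117 9695/46117]

step 0: x' = [174/263, 105/263], P' = [503/263 36/263; 36/263 58/263]
step 1: x' = [-282/383, -387/383], P' = [7299/4979 348/4979; 348/4979 1048/4979]
step 2: x' = [40878/46117, -43077/92234], P' = [67077/46117 3144/46117; 3144/46117 9695/46117]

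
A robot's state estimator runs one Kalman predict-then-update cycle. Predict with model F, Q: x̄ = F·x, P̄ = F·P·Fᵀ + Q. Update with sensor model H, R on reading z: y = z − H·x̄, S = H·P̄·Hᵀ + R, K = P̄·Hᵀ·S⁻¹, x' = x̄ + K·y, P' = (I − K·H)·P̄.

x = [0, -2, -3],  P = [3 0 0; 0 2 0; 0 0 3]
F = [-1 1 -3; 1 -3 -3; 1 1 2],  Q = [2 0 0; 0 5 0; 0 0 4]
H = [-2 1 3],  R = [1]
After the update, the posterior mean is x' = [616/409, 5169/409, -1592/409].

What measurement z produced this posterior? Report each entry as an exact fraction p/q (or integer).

z = [-2]

x̄ = F·x = [7, 15, -8]
P̄ = F·P·Fᵀ + Q = [34 18 -19; 18 53 -21; -19 -21 21]
S = H·P̄·Hᵀ + R = [409]
K = P̄·Hᵀ·S⁻¹ = [-107/409; -46/409; 80/409]
x' − x̄ = [-2247/409, -966/409, 1680/409] = K·y
y = (KᵀK)⁻¹·Kᵀ·(x' − x̄) = [21]
z = y + H·x̄ = [21] + [-23] = [-2]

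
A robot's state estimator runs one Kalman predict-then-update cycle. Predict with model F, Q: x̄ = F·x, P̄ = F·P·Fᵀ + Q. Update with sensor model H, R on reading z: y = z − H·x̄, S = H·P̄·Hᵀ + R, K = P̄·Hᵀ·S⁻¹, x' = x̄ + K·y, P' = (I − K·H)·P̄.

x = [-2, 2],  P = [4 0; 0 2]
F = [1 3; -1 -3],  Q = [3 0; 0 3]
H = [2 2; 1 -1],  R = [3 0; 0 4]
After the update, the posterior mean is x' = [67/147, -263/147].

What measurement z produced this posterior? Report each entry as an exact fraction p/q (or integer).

x̄ = F·x = [4, -4]
P̄ = F·P·Fᵀ + Q = [25 -22; -22 25]
S = H·P̄·Hᵀ + R = [27 0; 0 98]
K = P̄·Hᵀ·S⁻¹ = [2/9 47/98; 2/9 -47/98]
x' − x̄ = [-521/147, 325/147] = K·y
y = (KᵀK)⁻¹·Kᵀ·(x' − x̄) = [-3, -6]
z = y + H·x̄ = [-3, -6] + [0, 8] = [-3, 2]

z = [-3, 2]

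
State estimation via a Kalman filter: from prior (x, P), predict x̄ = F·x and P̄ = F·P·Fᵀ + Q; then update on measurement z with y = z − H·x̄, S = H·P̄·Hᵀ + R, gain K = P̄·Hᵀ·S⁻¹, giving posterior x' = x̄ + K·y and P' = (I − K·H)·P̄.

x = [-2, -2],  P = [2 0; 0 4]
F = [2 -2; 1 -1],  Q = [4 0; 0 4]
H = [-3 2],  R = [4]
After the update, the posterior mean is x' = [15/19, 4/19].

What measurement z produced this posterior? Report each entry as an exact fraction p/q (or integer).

x̄ = F·x = [0, 0]
P̄ = F·P·Fᵀ + Q = [28 12; 12 10]
S = H·P̄·Hᵀ + R = [152]
K = P̄·Hᵀ·S⁻¹ = [-15/38; -2/19]
x' − x̄ = [15/19, 4/19] = K·y
y = (KᵀK)⁻¹·Kᵀ·(x' − x̄) = [-2]
z = y + H·x̄ = [-2] + [0] = [-2]

z = [-2]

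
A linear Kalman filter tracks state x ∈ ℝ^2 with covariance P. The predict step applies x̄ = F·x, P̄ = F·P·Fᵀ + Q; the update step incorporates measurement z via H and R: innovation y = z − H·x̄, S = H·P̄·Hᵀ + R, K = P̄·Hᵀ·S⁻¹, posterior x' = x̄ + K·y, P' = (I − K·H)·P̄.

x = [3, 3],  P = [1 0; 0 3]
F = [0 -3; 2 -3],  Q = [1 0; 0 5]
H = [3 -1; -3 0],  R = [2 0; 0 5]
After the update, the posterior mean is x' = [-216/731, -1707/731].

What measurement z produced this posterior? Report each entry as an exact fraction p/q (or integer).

x̄ = F·x = [-9, -3]
P̄ = F·P·Fᵀ + Q = [28 27; 27 36]
S = H·P̄·Hᵀ + R = [128 -171; -171 257]
K = P̄·Hᵀ·S⁻¹ = [57/731 -201/731; -2286/3655 -2673/3655]
x' − x̄ = [6363/731, 486/731] = K·y
y = (KᵀK)⁻¹·Kᵀ·(x' − x̄) = [27, -24]
z = y + H·x̄ = [27, -24] + [-24, 27] = [3, 3]

z = [3, 3]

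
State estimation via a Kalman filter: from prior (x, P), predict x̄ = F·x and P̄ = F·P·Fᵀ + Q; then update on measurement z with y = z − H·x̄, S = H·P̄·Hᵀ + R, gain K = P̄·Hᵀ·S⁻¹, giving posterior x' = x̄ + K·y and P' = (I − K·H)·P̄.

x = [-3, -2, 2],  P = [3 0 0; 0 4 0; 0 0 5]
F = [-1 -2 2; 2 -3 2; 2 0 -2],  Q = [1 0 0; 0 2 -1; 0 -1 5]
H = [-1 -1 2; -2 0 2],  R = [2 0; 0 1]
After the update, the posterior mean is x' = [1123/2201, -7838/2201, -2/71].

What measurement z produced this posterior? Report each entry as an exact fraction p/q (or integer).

x̄ = F·x = [11, 4, -10]
P̄ = F·P·Fᵀ + Q = [40 38 -26; 38 70 -9; -26 -9 37]
S = H·P̄·Hᵀ + R = [476 478; 478 517]
K = P̄·Hᵀ·S⁻¹ = [-2057/8804 -173/4402; -10105/8804 3871/4402; -125/568 127/284]
x' − x̄ = [-23088/2201, -16642/2201, 708/71] = K·y
y = (KᵀK)⁻¹·Kᵀ·(x' − x̄) = [38, 41]
z = y + H·x̄ = [38, 41] + [-35, -42] = [3, -1]

z = [3, -1]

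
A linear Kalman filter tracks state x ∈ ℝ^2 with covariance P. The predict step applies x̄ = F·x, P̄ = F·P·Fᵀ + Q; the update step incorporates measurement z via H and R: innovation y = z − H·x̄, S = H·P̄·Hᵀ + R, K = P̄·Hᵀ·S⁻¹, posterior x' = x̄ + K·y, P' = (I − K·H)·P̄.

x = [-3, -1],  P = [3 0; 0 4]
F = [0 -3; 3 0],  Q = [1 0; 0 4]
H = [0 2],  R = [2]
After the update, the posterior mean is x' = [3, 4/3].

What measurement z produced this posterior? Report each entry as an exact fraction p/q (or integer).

z = [3]

x̄ = F·x = [3, -9]
P̄ = F·P·Fᵀ + Q = [37 0; 0 31]
S = H·P̄·Hᵀ + R = [126]
K = P̄·Hᵀ·S⁻¹ = [0; 31/63]
x' − x̄ = [0, 31/3] = K·y
y = (KᵀK)⁻¹·Kᵀ·(x' − x̄) = [21]
z = y + H·x̄ = [21] + [-18] = [3]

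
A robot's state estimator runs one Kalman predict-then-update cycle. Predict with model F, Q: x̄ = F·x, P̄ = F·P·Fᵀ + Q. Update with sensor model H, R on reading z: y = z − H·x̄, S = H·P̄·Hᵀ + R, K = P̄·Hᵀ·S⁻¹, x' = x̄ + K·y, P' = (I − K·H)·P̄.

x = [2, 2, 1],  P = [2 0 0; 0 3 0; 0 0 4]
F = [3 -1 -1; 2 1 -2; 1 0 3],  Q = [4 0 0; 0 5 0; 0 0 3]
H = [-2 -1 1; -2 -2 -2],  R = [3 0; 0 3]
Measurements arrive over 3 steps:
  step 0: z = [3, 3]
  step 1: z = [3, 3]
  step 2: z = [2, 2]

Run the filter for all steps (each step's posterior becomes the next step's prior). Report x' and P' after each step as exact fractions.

step 0: x̄ = F·x = [3, 4, 5]
step 0: P̄ = F·P·Fᵀ + Q = [29 17 -6; 17 32 -20; -6 -20 41]
step 0: y = z − H·x̄ = [8, 27]
step 0: S = H·P̄·Hᵀ + R = [324 188; 188 339]
step 0: K = P̄·Hᵀ·S⁻¹ = [-1129/6772 -243/1693; -9125/37246 -656/18623; 30387/74492 -5861/18623]
step 0: x' = x̄ + K·y = [-3740/1693, 20280/18623, -4358/18623]
step 0: P' = (I − K·H)·P̄ = [27179/6772 -19173/3386 12625/6772; -19173/3386 165513/18623 -118155/37246; 12625/6772 -118155/37246 132601/74492]
step 1: x̄ = F·x = [-139342/18623, -4844/1693, -54214/18623]
step 1: P̄ = F·P·Fᵀ + Q = [1252077/18623 -8458/1693 685210/18623; -8458/1693 20632/1693 -17566/1693; 685210/18623 -17566/1693 637276/18623]
step 1: y = z − H·x̄ = [-221885/18623, -39801/1693]
step 1: S = H·P̄·Hᵀ + R = [3201865/18623 454532/1693; 454532/1693 1064787/1693]
step 1: K = P̄·Hᵀ·S⁻¹ = [-95204902/671418487 -170799446/671418487; -179082794/671418487 83246168/671418487; 266787918/671418487 -243353168/671418487]
step 1: x' = x̄ + K·y = [125952914/671418487, -1744410942/671418487, 587777200/671418487]
step 1: P' = (I − K·H)·P̄ = [2489368973/671418487 -3463146522/671418487 1229976718/671418487; -3463146522/671418487 5400909348/671418487 -2062632078/671418487; 1229976718/671418487 -2062632078/671418487 1197685112/671418487]
step 2: x̄ = F·x = [1534492484/671418487, -2668059514/671418487, 1889284514/671418487]
step 2: P̄ = F·P·Fᵀ + Q = [40962343833/671418487 -3434917630/671418487 23365908083/671418487; -3434917630/671418487 8064346603/671418487 -6938508610/671418487; 23365908083/671418487 -6938508610/671418487 22662650750/671418487]
step 2: y = z − H·x̄ = [-145522086/671418487, 2854271942/671418487]
step 2: S = H·P̄·Hᵀ + R = [103264342514/671418487 160775077424/671418487; 160775077424/671418487 392711474949/671418487]
step 2: K = P̄·Hᵀ·S⁻¹ = [-3079319535587/21900598542230 -2765545747964/10950299271115; -5862834063379/21900598542230 1328886624542/10950299271115; 870099098283/2190059854223 -792208451050/2190059854223]
step 2: x' = x̄ + K·y = [13603418693899/10950299271115, -37229330004327/10950299271115, 2606197492832/2190059854223]
step 2: P' = (I − K·H)·P̄ = [80043455506549/21900598542230 -111297885334497/21900598542230 3955106707184/2190059854223; -111297885334497/21900598542230 173747749160001/21900598542230 -6643652369913/2190059854223; 3955106707184/2190059854223 -6643652369913/2190059854223 3876858339304/2190059854223]

step 0: x' = [-3740/1693, 20280/18623, -4358/18623], P' = [27179/6772 -19173/3386 12625/6772; -19173/3386 165513/18623 -118155/37246; 12625/6772 -118155/37246 132601/74492]
step 1: x' = [125952914/671418487, -1744410942/671418487, 587777200/671418487], P' = [2489368973/671418487 -3463146522/671418487 1229976718/671418487; -3463146522/671418487 5400909348/671418487 -2062632078/671418487; 1229976718/671418487 -2062632078/671418487 1197685112/671418487]
step 2: x' = [13603418693899/10950299271115, -37229330004327/10950299271115, 2606197492832/2190059854223], P' = [80043455506549/21900598542230 -111297885334497/21900598542230 3955106707184/2190059854223; -111297885334497/21900598542230 173747749160001/21900598542230 -6643652369913/2190059854223; 3955106707184/2190059854223 -6643652369913/2190059854223 3876858339304/2190059854223]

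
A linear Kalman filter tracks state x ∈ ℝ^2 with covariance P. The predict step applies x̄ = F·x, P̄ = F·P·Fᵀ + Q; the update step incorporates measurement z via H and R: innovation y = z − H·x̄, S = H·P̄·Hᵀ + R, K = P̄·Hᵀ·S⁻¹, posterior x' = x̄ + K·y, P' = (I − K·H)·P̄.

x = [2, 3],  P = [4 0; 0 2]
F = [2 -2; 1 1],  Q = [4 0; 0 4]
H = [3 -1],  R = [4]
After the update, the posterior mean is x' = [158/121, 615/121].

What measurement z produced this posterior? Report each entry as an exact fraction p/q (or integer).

z = [-1]

x̄ = F·x = [-2, 5]
P̄ = F·P·Fᵀ + Q = [28 4; 4 10]
S = H·P̄·Hᵀ + R = [242]
K = P̄·Hᵀ·S⁻¹ = [40/121; 1/121]
x' − x̄ = [400/121, 10/121] = K·y
y = (KᵀK)⁻¹·Kᵀ·(x' − x̄) = [10]
z = y + H·x̄ = [10] + [-11] = [-1]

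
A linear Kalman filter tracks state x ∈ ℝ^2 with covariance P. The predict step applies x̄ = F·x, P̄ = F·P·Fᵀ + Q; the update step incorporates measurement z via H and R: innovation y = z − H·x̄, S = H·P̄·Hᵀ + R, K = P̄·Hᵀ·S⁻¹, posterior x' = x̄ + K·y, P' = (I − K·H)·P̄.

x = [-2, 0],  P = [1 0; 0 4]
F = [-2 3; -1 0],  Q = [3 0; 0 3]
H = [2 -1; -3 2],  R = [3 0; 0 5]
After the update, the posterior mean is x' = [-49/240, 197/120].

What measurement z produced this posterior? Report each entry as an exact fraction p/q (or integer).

z = [-3, 3]

x̄ = F·x = [4, 2]
P̄ = F·P·Fᵀ + Q = [43 2; 2 4]
S = H·P̄·Hᵀ + R = [171 -252; -252 384]
K = P̄·Hᵀ·S⁻¹ = [7/20 -23/240; 7/30 19/120]
x' − x̄ = [-1009/240, -43/120] = K·y
y = (KᵀK)⁻¹·Kᵀ·(x' − x̄) = [-9, 11]
z = y + H·x̄ = [-9, 11] + [6, -8] = [-3, 3]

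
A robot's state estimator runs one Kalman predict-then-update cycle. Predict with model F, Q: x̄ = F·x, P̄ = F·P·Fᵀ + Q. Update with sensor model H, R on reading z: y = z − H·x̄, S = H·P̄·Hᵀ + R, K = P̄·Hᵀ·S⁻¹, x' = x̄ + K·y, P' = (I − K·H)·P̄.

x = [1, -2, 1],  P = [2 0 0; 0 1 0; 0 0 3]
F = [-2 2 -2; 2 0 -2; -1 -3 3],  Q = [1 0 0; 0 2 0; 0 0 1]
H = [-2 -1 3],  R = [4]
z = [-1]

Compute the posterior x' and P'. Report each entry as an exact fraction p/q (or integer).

x' = [-2246/865, 3936/865, -419/865]
P' = [8629/865 -7484/865 3106/865; -7484/865 9814/865 -1846/865; 3106/865 -1846/865 1694/865]

x̄ = F·x = [-8, 0, 8]
P̄ = F·P·Fᵀ + Q = [25 4 -20; 4 22 -22; -20 -22 39]
y = z − H·x̄ = [-41]
S = H·P̄·Hᵀ + R = [865]
K = P̄·Hᵀ·S⁻¹ = [-114/865; -96/865; 179/865]
x' = x̄ + K·y = [-2246/865, 3936/865, -419/865]
P' = (I − K·H)·P̄ = [8629/865 -7484/865 3106/865; -7484/865 9814/865 -1846/865; 3106/865 -1846/865 1694/865]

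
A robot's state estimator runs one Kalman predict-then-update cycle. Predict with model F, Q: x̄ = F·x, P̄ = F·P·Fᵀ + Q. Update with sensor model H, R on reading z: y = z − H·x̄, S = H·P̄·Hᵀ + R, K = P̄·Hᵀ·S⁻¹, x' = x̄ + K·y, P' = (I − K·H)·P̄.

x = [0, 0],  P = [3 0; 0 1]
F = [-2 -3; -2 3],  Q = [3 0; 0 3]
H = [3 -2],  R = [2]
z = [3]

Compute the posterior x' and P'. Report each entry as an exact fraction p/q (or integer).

x̄ = F·x = [0, 0]
P̄ = F·P·Fᵀ + Q = [24 3; 3 24]
y = z − H·x̄ = [3]
S = H·P̄·Hᵀ + R = [278]
K = P̄·Hᵀ·S⁻¹ = [33/139; -39/278]
x' = x̄ + K·y = [99/139, -117/278]
P' = (I − K·H)·P̄ = [1158/139 1704/139; 1704/139 5151/278]

x' = [99/139, -117/278]
P' = [1158/139 1704/139; 1704/139 5151/278]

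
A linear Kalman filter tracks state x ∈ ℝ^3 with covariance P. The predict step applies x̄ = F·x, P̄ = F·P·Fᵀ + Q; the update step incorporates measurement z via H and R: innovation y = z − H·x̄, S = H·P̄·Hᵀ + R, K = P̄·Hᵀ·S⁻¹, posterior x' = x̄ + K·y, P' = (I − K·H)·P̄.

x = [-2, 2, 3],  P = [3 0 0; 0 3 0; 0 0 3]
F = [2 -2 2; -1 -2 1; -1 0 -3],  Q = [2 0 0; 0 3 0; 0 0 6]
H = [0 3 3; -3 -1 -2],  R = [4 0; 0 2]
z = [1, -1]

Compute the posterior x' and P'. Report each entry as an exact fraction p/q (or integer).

x̄ = F·x = [-2, 1, -7]
P̄ = F·P·Fᵀ + Q = [38 12 -24; 12 21 -6; -24 -6 36]
y = z − H·x̄ = [19, -20]
S = H·P̄·Hᵀ + R = [409 -117; -117 269]
K = P̄·Hᵀ·S⁻¹ = [-9405/48166 -18057/48166; 1710/24083 -3285/24083; 6228/24083 3246/24083]
x' = x̄ + K·y = [86113/48166, 122273/24083, -115169/24083]
P' = (I − K·H)·P̄ = [41641/24083 94326/24083 -100596/24083; 94326/24083 280968/24083 -278688/24083; -100596/24083 -278688/24083 286992/24083]

x' = [86113/48166, 122273/24083, -115169/24083]
P' = [41641/24083 94326/24083 -100596/24083; 94326/24083 280968/24083 -278688/24083; -100596/24083 -278688/24083 286992/24083]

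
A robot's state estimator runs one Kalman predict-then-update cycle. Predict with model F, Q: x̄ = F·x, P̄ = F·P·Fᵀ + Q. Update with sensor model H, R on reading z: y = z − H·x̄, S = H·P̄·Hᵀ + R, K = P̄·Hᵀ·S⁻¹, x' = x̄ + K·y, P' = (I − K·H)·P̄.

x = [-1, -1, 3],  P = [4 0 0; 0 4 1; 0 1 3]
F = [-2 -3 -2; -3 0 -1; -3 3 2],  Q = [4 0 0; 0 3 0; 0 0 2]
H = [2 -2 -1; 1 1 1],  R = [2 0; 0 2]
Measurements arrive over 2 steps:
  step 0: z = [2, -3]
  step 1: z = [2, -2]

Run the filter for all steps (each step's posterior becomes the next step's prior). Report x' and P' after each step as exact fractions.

step 0: x' = [-177545/136199, -399696/136199, 175080/136199], P' = [135036/136199 188658/136199 -198850/136199; 188658/136199 456924/136199 -540588/136199; -198850/136199 -540588/136199 779694/136199]
step 1: x' = [133822679/259252740, 112471157/129626370, -787544083/259252740], P' = [108883837/129626370 71754691/64813185 -142115249/129626370; 71754691/64813185 192364466/64813185 -224225477/64813185; -142115249/129626370 -224225477/64813185 650480953/129626370]

step 0: x̄ = F·x = [-1, 0, 6]
step 0: P̄ = F·P·Fᵀ + Q = [80 33 -36; 33 42 27; -36 27 98]
step 0: y = z − H·x̄ = [10, -8]
step 0: S = H·P̄·Hᵀ + R = [576 -139; -139 270]
step 0: K = P̄·Hᵀ·S⁻¹ = [45803/136199 62422/136199; 2028/136199 52497/136199; -48109/136199 20128/136199]
step 0: x' = x̄ + K·y = [-177545/136199, -399696/136199, 175080/136199]
step 0: P' = (I − K·H)·P̄ = [135036/136199 188658/136199 -198850/136199; 188658/136199 456924/136199 -540588/136199; -198850/136199 -540588/136199 779694/136199]
step 1: x̄ = F·x = [1204018/136199, 357555/136199, -316293/136199]
step 1: P̄ = F·P·Fᵀ + Q = [2502072/136199 854962/136199 234454/136199; 854962/136199 1210515/136199 176328/136199; 234454/136199 176328/136199 1222114/136199]
step 1: y = z − H·x̄ = [-1736821/136199, -1517678/136199]
step 1: S = H·P̄·Hᵀ + R = [9272660/136199 1066470/136199; 1066470/136199 7738587/136199]
step 1: K = P̄·Hᵀ·S⁻¹ = [24288053/86417580 11027797/25925274; -5664691/43208790 3989368/12962637; -12603181/86417580 5991475/25925274]
step 1: x' = x̄ + K·y = [133822679/259252740, 112471157/129626370, -787544083/259252740]
step 1: P' = (I − K·H)·P̄ = [108883837/129626370 71754691/64813185 -142115249/129626370; 71754691/64813185 192364466/64813185 -224225477/64813185; -142115249/129626370 -224225477/64813185 650480953/129626370]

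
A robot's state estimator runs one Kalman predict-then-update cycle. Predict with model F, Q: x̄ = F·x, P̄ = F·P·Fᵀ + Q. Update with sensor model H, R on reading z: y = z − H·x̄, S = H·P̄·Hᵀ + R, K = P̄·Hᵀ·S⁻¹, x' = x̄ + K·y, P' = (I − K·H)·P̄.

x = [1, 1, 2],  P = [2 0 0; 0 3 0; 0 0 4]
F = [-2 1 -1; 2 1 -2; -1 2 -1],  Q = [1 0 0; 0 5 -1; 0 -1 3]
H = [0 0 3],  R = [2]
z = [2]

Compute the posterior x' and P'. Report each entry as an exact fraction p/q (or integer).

x' = [-363/191, -56/191, 124/191]
P' = [1292/191 -561/191 28/191; -561/191 5383/191 18/191; 28/191 18/191 42/191]

x̄ = F·x = [-3, -1, -1]
P̄ = F·P·Fᵀ + Q = [16 3 14; 3 32 9; 14 9 21]
y = z − H·x̄ = [5]
S = H·P̄·Hᵀ + R = [191]
K = P̄·Hᵀ·S⁻¹ = [42/191; 27/191; 63/191]
x' = x̄ + K·y = [-363/191, -56/191, 124/191]
P' = (I − K·H)·P̄ = [1292/191 -561/191 28/191; -561/191 5383/191 18/191; 28/191 18/191 42/191]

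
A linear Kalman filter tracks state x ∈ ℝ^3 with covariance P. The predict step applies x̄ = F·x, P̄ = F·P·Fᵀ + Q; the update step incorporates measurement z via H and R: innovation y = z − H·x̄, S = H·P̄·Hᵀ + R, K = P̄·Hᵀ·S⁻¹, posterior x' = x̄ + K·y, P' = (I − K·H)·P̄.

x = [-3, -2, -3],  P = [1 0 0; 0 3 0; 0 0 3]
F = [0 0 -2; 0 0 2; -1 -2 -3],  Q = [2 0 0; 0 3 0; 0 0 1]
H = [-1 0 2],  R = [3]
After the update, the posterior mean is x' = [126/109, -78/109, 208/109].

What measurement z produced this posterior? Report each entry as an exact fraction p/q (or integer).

z = [2]

x̄ = F·x = [6, -6, 16]
P̄ = F·P·Fᵀ + Q = [14 -12 18; -12 15 -18; 18 -18 41]
S = H·P̄·Hᵀ + R = [109]
K = P̄·Hᵀ·S⁻¹ = [22/109; -24/109; 64/109]
x' − x̄ = [-528/109, 576/109, -1536/109] = K·y
y = (KᵀK)⁻¹·Kᵀ·(x' − x̄) = [-24]
z = y + H·x̄ = [-24] + [26] = [2]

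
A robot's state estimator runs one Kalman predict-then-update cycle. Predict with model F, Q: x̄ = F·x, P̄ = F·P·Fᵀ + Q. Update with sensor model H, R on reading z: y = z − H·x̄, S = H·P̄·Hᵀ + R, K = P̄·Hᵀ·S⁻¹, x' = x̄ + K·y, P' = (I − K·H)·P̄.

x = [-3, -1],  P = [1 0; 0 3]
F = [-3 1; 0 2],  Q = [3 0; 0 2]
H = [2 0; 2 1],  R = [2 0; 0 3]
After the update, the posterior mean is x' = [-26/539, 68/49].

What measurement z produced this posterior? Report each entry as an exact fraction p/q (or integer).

x̄ = F·x = [8, -2]
P̄ = F·P·Fᵀ + Q = [15 6; 6 14]
S = H·P̄·Hᵀ + R = [62 72; 72 101]
K = P̄·Hᵀ·S⁻¹ = [219/539 36/539; -30/49 34/49]
x' − x̄ = [-4338/539, 166/49] = K·y
y = (KᵀK)⁻¹·Kᵀ·(x' − x̄) = [-18, -11]
z = y + H·x̄ = [-18, -11] + [16, 14] = [-2, 3]

z = [-2, 3]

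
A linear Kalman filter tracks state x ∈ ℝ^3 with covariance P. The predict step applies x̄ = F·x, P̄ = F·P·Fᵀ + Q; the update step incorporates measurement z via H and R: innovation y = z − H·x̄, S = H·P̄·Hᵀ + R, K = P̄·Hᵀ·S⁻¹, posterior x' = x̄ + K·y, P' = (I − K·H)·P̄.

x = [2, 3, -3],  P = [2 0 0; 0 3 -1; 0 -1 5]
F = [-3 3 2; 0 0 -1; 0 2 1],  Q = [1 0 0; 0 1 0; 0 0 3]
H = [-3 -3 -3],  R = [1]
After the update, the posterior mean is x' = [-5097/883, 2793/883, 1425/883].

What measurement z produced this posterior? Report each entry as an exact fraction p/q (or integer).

x̄ = F·x = [-3, 3, 3]
P̄ = F·P·Fᵀ + Q = [54 -7 21; -7 6 -3; 21 -3 16]
S = H·P̄·Hᵀ + R = [883]
K = P̄·Hᵀ·S⁻¹ = [-204/883; 12/883; -102/883]
x' − x̄ = [-2448/883, 144/883, -1224/883] = K·y
y = (KᵀK)⁻¹·Kᵀ·(x' − x̄) = [12]
z = y + H·x̄ = [12] + [-9] = [3]

z = [3]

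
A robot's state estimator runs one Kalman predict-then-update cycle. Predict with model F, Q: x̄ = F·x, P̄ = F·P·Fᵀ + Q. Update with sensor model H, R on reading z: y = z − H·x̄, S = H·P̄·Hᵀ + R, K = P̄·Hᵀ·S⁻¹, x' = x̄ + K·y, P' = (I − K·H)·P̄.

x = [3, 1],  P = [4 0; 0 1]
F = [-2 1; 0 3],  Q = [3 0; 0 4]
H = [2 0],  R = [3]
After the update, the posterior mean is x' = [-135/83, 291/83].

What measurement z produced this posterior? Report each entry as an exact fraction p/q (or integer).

z = [-3]

x̄ = F·x = [-5, 3]
P̄ = F·P·Fᵀ + Q = [20 3; 3 13]
S = H·P̄·Hᵀ + R = [83]
K = P̄·Hᵀ·S⁻¹ = [40/83; 6/83]
x' − x̄ = [280/83, 42/83] = K·y
y = (KᵀK)⁻¹·Kᵀ·(x' − x̄) = [7]
z = y + H·x̄ = [7] + [-10] = [-3]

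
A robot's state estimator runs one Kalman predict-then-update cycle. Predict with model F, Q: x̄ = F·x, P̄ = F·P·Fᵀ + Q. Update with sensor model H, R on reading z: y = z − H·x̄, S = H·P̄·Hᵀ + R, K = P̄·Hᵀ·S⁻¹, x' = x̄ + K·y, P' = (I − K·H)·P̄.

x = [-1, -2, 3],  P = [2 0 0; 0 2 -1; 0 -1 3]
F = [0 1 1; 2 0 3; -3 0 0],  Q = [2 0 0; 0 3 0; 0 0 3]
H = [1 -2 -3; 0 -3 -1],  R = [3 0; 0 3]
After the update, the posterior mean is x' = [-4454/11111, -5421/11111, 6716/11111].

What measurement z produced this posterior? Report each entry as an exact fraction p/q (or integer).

x̄ = F·x = [1, 7, 3]
P̄ = F·P·Fᵀ + Q = [5 6 0; 6 38 -12; 0 -12 21]
S = H·P̄·Hᵀ + R = [181 141; 141 294]
K = P̄·Hᵀ·S⁻¹ = [160/11111 -757/11111; 1462/11111 -4556/11111; -4527/11111 2738/11111]
x' − x̄ = [-15565/11111, -83198/11111, -26617/11111] = K·y
y = (KᵀK)⁻¹·Kᵀ·(x' − x̄) = [21, 25]
z = y + H·x̄ = [21, 25] + [-22, -24] = [-1, 1]

z = [-1, 1]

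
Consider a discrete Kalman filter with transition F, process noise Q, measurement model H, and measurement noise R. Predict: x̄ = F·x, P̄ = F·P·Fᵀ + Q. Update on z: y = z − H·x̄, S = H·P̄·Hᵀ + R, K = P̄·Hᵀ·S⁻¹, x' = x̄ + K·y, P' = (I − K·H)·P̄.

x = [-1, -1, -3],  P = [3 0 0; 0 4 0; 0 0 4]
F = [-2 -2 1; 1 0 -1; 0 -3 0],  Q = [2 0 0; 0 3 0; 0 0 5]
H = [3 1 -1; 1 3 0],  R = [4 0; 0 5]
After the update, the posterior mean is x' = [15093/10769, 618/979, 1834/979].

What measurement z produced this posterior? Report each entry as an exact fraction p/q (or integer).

z = [3, 3]

x̄ = F·x = [1, 2, 3]
P̄ = F·P·Fᵀ + Q = [34 -10 24; -10 10 0; 24 0 41]
S = H·P̄·Hᵀ + R = [157 8; 8 69]
K = P̄·Hᵀ·S⁻¹ = [4660/10769 84/10769; -140/979 300/979; 177/979 320/979]
x' − x̄ = [4324/10769, -1340/979, -1103/979] = K·y
y = (KᵀK)⁻¹·Kᵀ·(x' − x̄) = [1, -4]
z = y + H·x̄ = [1, -4] + [2, 7] = [3, 3]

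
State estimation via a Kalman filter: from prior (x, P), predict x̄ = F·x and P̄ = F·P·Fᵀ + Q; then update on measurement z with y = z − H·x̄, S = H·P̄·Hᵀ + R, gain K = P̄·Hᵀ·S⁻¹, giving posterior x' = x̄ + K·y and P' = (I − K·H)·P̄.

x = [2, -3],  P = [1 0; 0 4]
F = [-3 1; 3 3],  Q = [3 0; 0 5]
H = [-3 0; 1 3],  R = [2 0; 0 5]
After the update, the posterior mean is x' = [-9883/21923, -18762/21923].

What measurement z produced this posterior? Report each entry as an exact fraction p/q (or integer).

x̄ = F·x = [-9, -3]
P̄ = F·P·Fᵀ + Q = [16 3; 3 50]
S = H·P̄·Hᵀ + R = [146 -75; -75 489]
K = P̄·Hᵀ·S⁻¹ = [-7199/21923 50/65769; 2358/21923 7221/21923]
x' − x̄ = [187424/21923, 47007/21923] = K·y
y = (KᵀK)⁻¹·Kᵀ·(x' − x̄) = [-26, 15]
z = y + H·x̄ = [-26, 15] + [27, -18] = [1, -3]

z = [1, -3]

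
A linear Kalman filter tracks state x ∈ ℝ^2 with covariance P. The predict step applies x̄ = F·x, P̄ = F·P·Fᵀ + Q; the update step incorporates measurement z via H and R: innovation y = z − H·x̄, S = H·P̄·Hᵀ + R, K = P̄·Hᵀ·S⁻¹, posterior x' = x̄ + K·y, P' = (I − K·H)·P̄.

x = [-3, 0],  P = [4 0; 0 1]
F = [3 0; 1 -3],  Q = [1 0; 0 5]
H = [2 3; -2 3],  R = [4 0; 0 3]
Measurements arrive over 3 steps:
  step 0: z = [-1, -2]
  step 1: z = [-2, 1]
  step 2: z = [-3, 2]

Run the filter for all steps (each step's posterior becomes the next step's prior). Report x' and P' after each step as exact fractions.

step 0: x̄ = F·x = [-9, -3]
step 0: P̄ = F·P·Fᵀ + Q = [37 12; 12 18]
step 0: y = z − H·x̄ = [26, -11]
step 0: S = H·P̄·Hᵀ + R = [458 14; 14 169]
step 0: K = P̄·Hᵀ·S⁻¹ = [9561/38603 -9472/38603; 6381/38603 6324/38603]
step 0: x' = x̄ + K·y = [5351/38603, -19467/38603]
step 0: P' = (I − K·H)·P̄ = [16665/38603 1638/38603; 1638/38603 7416/38603]
step 1: x̄ = F·x = [16053/38603, 63752/38603]
step 1: P̄ = F·P·Fᵀ + Q = [188588/38603 35253/38603; 35253/38603 266596/38603]
step 1: y = z − H·x̄ = [-300568/38603, -120547/38603]
step 1: S = H·P̄·Hᵀ + R = [3731164/38603 1645012/38603; 1645012/38603 2846489/38603]
step 1: K = P̄·Hᵀ·S⁻¹ = [47176473/205026884 -11703334/51256721; 16547997/102513442 8350560/51256721]
step 1: x' = x̄ + K·y = [-33969085/51256721, -5849692/51256721]
step 1: P' = (I − K·H)·P̄ = [82286475/205026884 4022157/102513442; 4022157/102513442 9691279/51256721]
step 2: x̄ = F·x = [-101907255/51256721, -16420009/51256721]
step 2: P̄ = F·P·Fᵀ + Q = [945605159/205026884 174460599/205026884; 174460599/205026884 1408041055/205026884]
step 2: y = z − H·x̄ = [99304374/51256721, -52041041/51256721]
step 2: S = H·P̄·Hᵀ + R = [19368424855/205026884 8889948859/205026884; 8889948859/205026884 14976343595/205026884]
step 2: K = P̄·Hᵀ·S⁻¹ = [165160923/721313083 -233912174860/1029313769441; 116337099/721313083 167794715052/1029313769441]
step 2: x' = x̄ + K·y = [-1352349330821/1029313769441, -178468926319/1029313769441]
step 2: P' = (I − K·H)·P̄ = [411118768266/1029313769441 40167003984/1029313769441; 40167003984/1029313769441 194572717708/1029313769441]

step 0: x' = [5351/38603, -19467/38603], P' = [16665/38603 1638/38603; 1638/38603 7416/38603]
step 1: x' = [-33969085/51256721, -5849692/51256721], P' = [82286475/205026884 4022157/102513442; 4022157/102513442 9691279/51256721]
step 2: x' = [-1352349330821/1029313769441, -178468926319/1029313769441], P' = [411118768266/1029313769441 40167003984/1029313769441; 40167003984/1029313769441 194572717708/1029313769441]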